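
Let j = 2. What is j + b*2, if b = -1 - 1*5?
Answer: -10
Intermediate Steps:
b = -6 (b = -1 - 5 = -6)
j + b*2 = 2 - 6*2 = 2 - 12 = -10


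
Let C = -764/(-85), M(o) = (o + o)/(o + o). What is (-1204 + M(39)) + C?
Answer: -101491/85 ≈ -1194.0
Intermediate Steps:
M(o) = 1 (M(o) = (2*o)/((2*o)) = (2*o)*(1/(2*o)) = 1)
C = 764/85 (C = -764*(-1/85) = 764/85 ≈ 8.9882)
(-1204 + M(39)) + C = (-1204 + 1) + 764/85 = -1203 + 764/85 = -101491/85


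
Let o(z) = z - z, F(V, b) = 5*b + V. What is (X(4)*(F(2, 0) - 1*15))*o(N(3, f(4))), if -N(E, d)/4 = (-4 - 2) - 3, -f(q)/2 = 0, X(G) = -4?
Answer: 0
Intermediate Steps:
f(q) = 0 (f(q) = -2*0 = 0)
F(V, b) = V + 5*b
N(E, d) = 36 (N(E, d) = -4*((-4 - 2) - 3) = -4*(-6 - 3) = -4*(-9) = 36)
o(z) = 0
(X(4)*(F(2, 0) - 1*15))*o(N(3, f(4))) = -4*((2 + 5*0) - 1*15)*0 = -4*((2 + 0) - 15)*0 = -4*(2 - 15)*0 = -4*(-13)*0 = 52*0 = 0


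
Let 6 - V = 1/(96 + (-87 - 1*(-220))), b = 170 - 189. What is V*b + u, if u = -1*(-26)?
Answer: -20133/229 ≈ -87.917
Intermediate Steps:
u = 26
b = -19
V = 1373/229 (V = 6 - 1/(96 + (-87 - 1*(-220))) = 6 - 1/(96 + (-87 + 220)) = 6 - 1/(96 + 133) = 6 - 1/229 = 1373/229 ≈ 5.9956)
V*b + u = (1373/229)*(-19) + 26 = -26087/229 + 26 = -20133/229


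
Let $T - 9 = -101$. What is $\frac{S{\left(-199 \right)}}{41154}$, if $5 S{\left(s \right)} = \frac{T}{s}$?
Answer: $\frac{46}{20474115} \approx 2.2467 \cdot 10^{-6}$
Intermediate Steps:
$T = -92$ ($T = 9 - 101 = -92$)
$S{\left(s \right)} = - \frac{92}{5 s}$ ($S{\left(s \right)} = \frac{\left(-92\right) \frac{1}{s}}{5} = - \frac{92}{5 s}$)
$\frac{S{\left(-199 \right)}}{41154} = \frac{\left(- \frac{92}{5}\right) \frac{1}{-199}}{41154} = \left(- \frac{92}{5}\right) \left(- \frac{1}{199}\right) \frac{1}{41154} = \frac{92}{995} \cdot \frac{1}{41154} = \frac{46}{20474115}$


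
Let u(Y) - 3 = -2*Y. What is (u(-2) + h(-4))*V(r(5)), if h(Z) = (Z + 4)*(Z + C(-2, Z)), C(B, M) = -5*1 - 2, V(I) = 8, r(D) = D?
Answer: 56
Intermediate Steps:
u(Y) = 3 - 2*Y
C(B, M) = -7 (C(B, M) = -5 - 2 = -7)
h(Z) = (-7 + Z)*(4 + Z) (h(Z) = (Z + 4)*(Z - 7) = (4 + Z)*(-7 + Z) = (-7 + Z)*(4 + Z))
(u(-2) + h(-4))*V(r(5)) = ((3 - 2*(-2)) + (-28 + (-4)**2 - 3*(-4)))*8 = ((3 + 4) + (-28 + 16 + 12))*8 = (7 + 0)*8 = 7*8 = 56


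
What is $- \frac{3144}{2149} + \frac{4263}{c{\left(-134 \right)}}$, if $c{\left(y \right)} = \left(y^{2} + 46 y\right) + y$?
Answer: $- \frac{315995}{287966} \approx -1.0973$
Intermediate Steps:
$c{\left(y \right)} = y^{2} + 47 y$
$- \frac{3144}{2149} + \frac{4263}{c{\left(-134 \right)}} = - \frac{3144}{2149} + \frac{4263}{\left(-134\right) \left(47 - 134\right)} = \left(-3144\right) \frac{1}{2149} + \frac{4263}{\left(-134\right) \left(-87\right)} = - \frac{3144}{2149} + \frac{4263}{11658} = - \frac{3144}{2149} + 4263 \cdot \frac{1}{11658} = - \frac{3144}{2149} + \frac{49}{134} = - \frac{315995}{287966}$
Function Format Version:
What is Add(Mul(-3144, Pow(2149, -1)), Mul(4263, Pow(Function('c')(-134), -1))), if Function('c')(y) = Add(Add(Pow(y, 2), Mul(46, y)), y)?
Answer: Rational(-315995, 287966) ≈ -1.0973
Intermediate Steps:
Function('c')(y) = Add(Pow(y, 2), Mul(47, y))
Add(Mul(-3144, Pow(2149, -1)), Mul(4263, Pow(Function('c')(-134), -1))) = Add(Mul(-3144, Pow(2149, -1)), Mul(4263, Pow(Mul(-134, Add(47, -134)), -1))) = Add(Mul(-3144, Rational(1, 2149)), Mul(4263, Pow(Mul(-134, -87), -1))) = Add(Rational(-3144, 2149), Mul(4263, Pow(11658, -1))) = Add(Rational(-3144, 2149), Mul(4263, Rational(1, 11658))) = Add(Rational(-3144, 2149), Rational(49, 134)) = Rational(-315995, 287966)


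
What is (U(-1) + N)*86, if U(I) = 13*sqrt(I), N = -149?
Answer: -12814 + 1118*I ≈ -12814.0 + 1118.0*I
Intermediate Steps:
(U(-1) + N)*86 = (13*sqrt(-1) - 149)*86 = (13*I - 149)*86 = (-149 + 13*I)*86 = -12814 + 1118*I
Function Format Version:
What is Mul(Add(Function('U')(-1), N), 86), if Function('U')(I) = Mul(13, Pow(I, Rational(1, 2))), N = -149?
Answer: Add(-12814, Mul(1118, I)) ≈ Add(-12814., Mul(1118.0, I))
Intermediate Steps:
Mul(Add(Function('U')(-1), N), 86) = Mul(Add(Mul(13, Pow(-1, Rational(1, 2))), -149), 86) = Mul(Add(Mul(13, I), -149), 86) = Mul(Add(-149, Mul(13, I)), 86) = Add(-12814, Mul(1118, I))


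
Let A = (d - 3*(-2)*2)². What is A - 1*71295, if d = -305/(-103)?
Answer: -753993974/10609 ≈ -71071.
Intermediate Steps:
d = 305/103 (d = -305*(-1/103) = 305/103 ≈ 2.9612)
A = 2374681/10609 (A = (305/103 - 3*(-2)*2)² = (305/103 + 6*2)² = (305/103 + 12)² = (1541/103)² = 2374681/10609 ≈ 223.84)
A - 1*71295 = 2374681/10609 - 1*71295 = 2374681/10609 - 71295 = -753993974/10609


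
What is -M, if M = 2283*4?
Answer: -9132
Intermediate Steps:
M = 9132
-M = -1*9132 = -9132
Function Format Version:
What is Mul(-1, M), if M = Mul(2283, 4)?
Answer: -9132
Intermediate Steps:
M = 9132
Mul(-1, M) = Mul(-1, 9132) = -9132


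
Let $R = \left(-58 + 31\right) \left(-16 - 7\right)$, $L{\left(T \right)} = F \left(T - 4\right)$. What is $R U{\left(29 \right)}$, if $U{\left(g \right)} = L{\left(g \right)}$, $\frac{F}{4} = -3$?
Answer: $-186300$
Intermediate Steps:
$F = -12$ ($F = 4 \left(-3\right) = -12$)
$L{\left(T \right)} = 48 - 12 T$ ($L{\left(T \right)} = - 12 \left(T - 4\right) = - 12 \left(-4 + T\right) = 48 - 12 T$)
$U{\left(g \right)} = 48 - 12 g$
$R = 621$ ($R = \left(-27\right) \left(-23\right) = 621$)
$R U{\left(29 \right)} = 621 \left(48 - 348\right) = 621 \left(-300\right) = -186300$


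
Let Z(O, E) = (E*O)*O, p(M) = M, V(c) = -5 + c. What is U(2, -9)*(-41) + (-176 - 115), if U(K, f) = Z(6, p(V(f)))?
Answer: 20373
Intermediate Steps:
Z(O, E) = E*O**2
U(K, f) = -180 + 36*f (U(K, f) = (-5 + f)*6**2 = (-5 + f)*36 = -180 + 36*f)
U(2, -9)*(-41) + (-176 - 115) = (-180 + 36*(-9))*(-41) + (-176 - 115) = (-180 - 324)*(-41) - 291 = -504*(-41) - 291 = 20664 - 291 = 20373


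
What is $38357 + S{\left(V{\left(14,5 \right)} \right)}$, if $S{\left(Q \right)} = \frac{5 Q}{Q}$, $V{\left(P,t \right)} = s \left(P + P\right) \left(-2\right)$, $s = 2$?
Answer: $38362$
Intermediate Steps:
$V{\left(P,t \right)} = - 8 P$ ($V{\left(P,t \right)} = 2 \left(P + P\right) \left(-2\right) = 2 \cdot 2 P \left(-2\right) = 4 P \left(-2\right) = - 8 P$)
$S{\left(Q \right)} = 5$
$38357 + S{\left(V{\left(14,5 \right)} \right)} = 38357 + 5 = 38362$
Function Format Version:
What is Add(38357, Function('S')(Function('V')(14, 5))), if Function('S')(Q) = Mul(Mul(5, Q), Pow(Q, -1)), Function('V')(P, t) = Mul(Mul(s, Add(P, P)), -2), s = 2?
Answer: 38362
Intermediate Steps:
Function('V')(P, t) = Mul(-8, P) (Function('V')(P, t) = Mul(Mul(2, Add(P, P)), -2) = Mul(Mul(2, Mul(2, P)), -2) = Mul(Mul(4, P), -2) = Mul(-8, P))
Function('S')(Q) = 5
Add(38357, Function('S')(Function('V')(14, 5))) = Add(38357, 5) = 38362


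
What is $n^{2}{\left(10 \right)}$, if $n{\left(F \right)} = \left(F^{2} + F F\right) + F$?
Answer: $44100$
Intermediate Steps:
$n{\left(F \right)} = F + 2 F^{2}$ ($n{\left(F \right)} = \left(F^{2} + F^{2}\right) + F = 2 F^{2} + F = F + 2 F^{2}$)
$n^{2}{\left(10 \right)} = \left(10 \left(1 + 2 \cdot 10\right)\right)^{2} = \left(10 \left(1 + 20\right)\right)^{2} = \left(10 \cdot 21\right)^{2} = 210^{2} = 44100$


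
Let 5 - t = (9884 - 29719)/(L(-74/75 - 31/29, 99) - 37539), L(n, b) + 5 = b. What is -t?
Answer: -33478/7489 ≈ -4.4703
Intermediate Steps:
L(n, b) = -5 + b
t = 33478/7489 (t = 5 - (9884 - 29719)/((-5 + 99) - 37539) = 5 - (-19835)/(94 - 37539) = 5 - (-19835)/(-37445) = 5 - (-19835)*(-1)/37445 = 5 - 1*3967/7489 = 5 - 3967/7489 = 33478/7489 ≈ 4.4703)
-t = -1*33478/7489 = -33478/7489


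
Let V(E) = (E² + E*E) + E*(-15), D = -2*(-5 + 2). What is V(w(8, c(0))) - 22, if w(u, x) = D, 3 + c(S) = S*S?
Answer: -40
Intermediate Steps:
c(S) = -3 + S² (c(S) = -3 + S*S = -3 + S²)
D = 6 (D = -2*(-3) = 6)
w(u, x) = 6
V(E) = -15*E + 2*E² (V(E) = (E² + E²) - 15*E = 2*E² - 15*E = -15*E + 2*E²)
V(w(8, c(0))) - 22 = 6*(-15 + 2*6) - 22 = 6*(-15 + 12) - 22 = 6*(-3) - 22 = -18 - 22 = -40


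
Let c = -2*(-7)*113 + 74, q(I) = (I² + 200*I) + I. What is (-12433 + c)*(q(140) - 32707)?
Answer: -162010641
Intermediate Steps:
q(I) = I² + 201*I
c = 1656 (c = 14*113 + 74 = 1582 + 74 = 1656)
(-12433 + c)*(q(140) - 32707) = (-12433 + 1656)*(140*(201 + 140) - 32707) = -10777*(140*341 - 32707) = -10777*(47740 - 32707) = -10777*15033 = -162010641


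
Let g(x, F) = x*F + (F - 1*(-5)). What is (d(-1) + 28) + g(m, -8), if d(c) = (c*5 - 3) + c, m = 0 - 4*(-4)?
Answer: -112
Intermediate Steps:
m = 16 (m = 0 + 16 = 16)
d(c) = -3 + 6*c (d(c) = (5*c - 3) + c = (-3 + 5*c) + c = -3 + 6*c)
g(x, F) = 5 + F + F*x (g(x, F) = F*x + (F + 5) = F*x + (5 + F) = 5 + F + F*x)
(d(-1) + 28) + g(m, -8) = ((-3 + 6*(-1)) + 28) + (5 - 8 - 8*16) = ((-3 - 6) + 28) + (5 - 8 - 128) = (-9 + 28) - 131 = 19 - 131 = -112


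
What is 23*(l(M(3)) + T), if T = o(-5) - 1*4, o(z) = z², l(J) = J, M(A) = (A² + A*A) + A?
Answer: 966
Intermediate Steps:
M(A) = A + 2*A² (M(A) = (A² + A²) + A = 2*A² + A = A + 2*A²)
T = 21 (T = (-5)² - 1*4 = 25 - 4 = 21)
23*(l(M(3)) + T) = 23*(3*(1 + 2*3) + 21) = 23*(3*(1 + 6) + 21) = 23*(3*7 + 21) = 23*(21 + 21) = 23*42 = 966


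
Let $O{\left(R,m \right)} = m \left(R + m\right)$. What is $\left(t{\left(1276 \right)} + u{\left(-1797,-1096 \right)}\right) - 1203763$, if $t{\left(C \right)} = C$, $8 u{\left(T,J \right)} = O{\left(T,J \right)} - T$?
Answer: $- \frac{6447371}{8} \approx -8.0592 \cdot 10^{5}$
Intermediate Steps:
$u{\left(T,J \right)} = - \frac{T}{8} + \frac{J \left(J + T\right)}{8}$ ($u{\left(T,J \right)} = \frac{J \left(T + J\right) - T}{8} = \frac{J \left(J + T\right) - T}{8} = \frac{- T + J \left(J + T\right)}{8} = - \frac{T}{8} + \frac{J \left(J + T\right)}{8}$)
$\left(t{\left(1276 \right)} + u{\left(-1797,-1096 \right)}\right) - 1203763 = \left(1276 - \left(- \frac{1797}{8} + 137 \left(-1096 - 1797\right)\right)\right) - 1203763 = \left(1276 + \left(\frac{1797}{8} + \frac{1}{8} \left(-1096\right) \left(-2893\right)\right)\right) - 1203763 = \left(1276 + \left(\frac{1797}{8} + 396341\right)\right) - 1203763 = \left(1276 + \frac{3172525}{8}\right) - 1203763 = \frac{3182733}{8} - 1203763 = - \frac{6447371}{8}$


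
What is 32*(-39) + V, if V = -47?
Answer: -1295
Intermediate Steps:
32*(-39) + V = 32*(-39) - 47 = -1248 - 47 = -1295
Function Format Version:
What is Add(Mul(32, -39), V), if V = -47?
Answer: -1295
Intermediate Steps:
Add(Mul(32, -39), V) = Add(Mul(32, -39), -47) = Add(-1248, -47) = -1295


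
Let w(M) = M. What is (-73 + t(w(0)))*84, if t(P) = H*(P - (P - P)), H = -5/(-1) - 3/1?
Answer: -6132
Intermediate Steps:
H = 2 (H = -5*(-1) - 3*1 = 5 - 3 = 2)
t(P) = 2*P (t(P) = 2*(P - (P - P)) = 2*(P - 1*0) = 2*(P + 0) = 2*P)
(-73 + t(w(0)))*84 = (-73 + 2*0)*84 = (-73 + 0)*84 = -73*84 = -6132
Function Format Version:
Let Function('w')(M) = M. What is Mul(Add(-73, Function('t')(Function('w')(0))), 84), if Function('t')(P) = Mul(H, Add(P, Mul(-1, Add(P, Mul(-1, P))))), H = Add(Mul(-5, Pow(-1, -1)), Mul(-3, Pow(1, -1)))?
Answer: -6132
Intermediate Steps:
H = 2 (H = Add(Mul(-5, -1), Mul(-3, 1)) = Add(5, -3) = 2)
Function('t')(P) = Mul(2, P) (Function('t')(P) = Mul(2, Add(P, Mul(-1, Add(P, Mul(-1, P))))) = Mul(2, Add(P, Mul(-1, 0))) = Mul(2, Add(P, 0)) = Mul(2, P))
Mul(Add(-73, Function('t')(Function('w')(0))), 84) = Mul(Add(-73, Mul(2, 0)), 84) = Mul(Add(-73, 0), 84) = Mul(-73, 84) = -6132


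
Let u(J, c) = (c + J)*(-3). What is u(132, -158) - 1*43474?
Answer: -43396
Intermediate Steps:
u(J, c) = -3*J - 3*c (u(J, c) = (J + c)*(-3) = -3*J - 3*c)
u(132, -158) - 1*43474 = (-3*132 - 3*(-158)) - 1*43474 = (-396 + 474) - 43474 = 78 - 43474 = -43396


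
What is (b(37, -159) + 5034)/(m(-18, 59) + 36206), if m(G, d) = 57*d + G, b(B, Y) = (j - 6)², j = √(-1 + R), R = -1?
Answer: 5068/39551 - 12*I*√2/39551 ≈ 0.12814 - 0.00042908*I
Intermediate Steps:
j = I*√2 (j = √(-1 - 1) = √(-2) = I*√2 ≈ 1.4142*I)
b(B, Y) = (-6 + I*√2)² (b(B, Y) = (I*√2 - 6)² = (-6 + I*√2)²)
m(G, d) = G + 57*d
(b(37, -159) + 5034)/(m(-18, 59) + 36206) = ((6 - I*√2)² + 5034)/((-18 + 57*59) + 36206) = (5034 + (6 - I*√2)²)/((-18 + 3363) + 36206) = (5034 + (6 - I*√2)²)/(3345 + 36206) = (5034 + (6 - I*√2)²)/39551 = (5034 + (6 - I*√2)²)*(1/39551) = 5034/39551 + (6 - I*√2)²/39551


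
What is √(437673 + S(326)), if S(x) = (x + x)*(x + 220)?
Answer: 3*√88185 ≈ 890.88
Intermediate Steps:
S(x) = 2*x*(220 + x) (S(x) = (2*x)*(220 + x) = 2*x*(220 + x))
√(437673 + S(326)) = √(437673 + 2*326*(220 + 326)) = √(437673 + 2*326*546) = √(437673 + 355992) = √793665 = 3*√88185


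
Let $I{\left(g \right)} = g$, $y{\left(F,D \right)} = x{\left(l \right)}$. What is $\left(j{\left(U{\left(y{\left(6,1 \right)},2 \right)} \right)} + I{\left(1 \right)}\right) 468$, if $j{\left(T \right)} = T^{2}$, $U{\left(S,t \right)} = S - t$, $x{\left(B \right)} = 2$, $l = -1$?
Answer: $468$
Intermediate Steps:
$y{\left(F,D \right)} = 2$
$\left(j{\left(U{\left(y{\left(6,1 \right)},2 \right)} \right)} + I{\left(1 \right)}\right) 468 = \left(\left(2 - 2\right)^{2} + 1\right) 468 = \left(0^{2} + 1\right) 468 = \left(0 + 1\right) 468 = 1 \cdot 468 = 468$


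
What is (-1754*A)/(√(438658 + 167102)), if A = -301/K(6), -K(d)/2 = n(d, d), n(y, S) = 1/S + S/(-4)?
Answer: 263977*√9465/100960 ≈ 254.38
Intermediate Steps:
n(y, S) = 1/S - S/4 (n(y, S) = 1/S + S*(-¼) = 1/S - S/4)
K(d) = d/2 - 2/d (K(d) = -2*(1/d - d/4) = d/2 - 2/d)
A = -903/8 (A = -301/((½)*6 - 2/6) = -301/(3 - 2*⅙) = -301/(3 - ⅓) = -301/8/3 = -301*3/8 = -903/8 ≈ -112.88)
(-1754*A)/(√(438658 + 167102)) = (-1754*(-903/8))/(√(438658 + 167102)) = 791931/(4*(√605760)) = 791931/(4*((8*√9465))) = 791931*(√9465/75720)/4 = 263977*√9465/100960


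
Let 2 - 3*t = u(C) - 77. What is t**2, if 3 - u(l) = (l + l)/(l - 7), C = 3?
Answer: 22201/36 ≈ 616.69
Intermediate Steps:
u(l) = 3 - 2*l/(-7 + l) (u(l) = 3 - (l + l)/(l - 7) = 3 - 2*l/(-7 + l))
t = 149/6 (t = 2/3 - ((-21 + 3)/(-7 + 3) - 77)/3 = 2/3 - (-18/(-4) - 77)/3 = 2/3 - (-1/4*(-18) - 77)/3 = 2/3 - (9/2 - 77)/3 = 2/3 - 1/3*(-145/2) = 2/3 + 145/6 = 149/6 ≈ 24.833)
t**2 = (149/6)**2 = 22201/36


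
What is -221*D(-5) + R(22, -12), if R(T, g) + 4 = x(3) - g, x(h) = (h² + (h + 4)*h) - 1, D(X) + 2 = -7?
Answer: 2026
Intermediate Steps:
D(X) = -9 (D(X) = -2 - 7 = -9)
x(h) = -1 + h² + h*(4 + h) (x(h) = (h² + (4 + h)*h) - 1 = (h² + h*(4 + h)) - 1 = -1 + h² + h*(4 + h))
R(T, g) = 25 - g (R(T, g) = -4 + ((-1 + 2*3² + 4*3) - g) = -4 + ((-1 + 2*9 + 12) - g) = -4 + ((-1 + 18 + 12) - g) = -4 + (29 - g) = 25 - g)
-221*D(-5) + R(22, -12) = -221*(-9) + (25 - 1*(-12)) = 1989 + (25 + 12) = 1989 + 37 = 2026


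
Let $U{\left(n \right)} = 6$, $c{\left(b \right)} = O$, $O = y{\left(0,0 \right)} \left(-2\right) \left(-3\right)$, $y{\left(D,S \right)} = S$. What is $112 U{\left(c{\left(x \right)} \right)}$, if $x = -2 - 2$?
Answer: $672$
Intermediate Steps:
$x = -4$
$O = 0$ ($O = 0 \left(-2\right) \left(-3\right) = 0 \left(-3\right) = 0$)
$c{\left(b \right)} = 0$
$112 U{\left(c{\left(x \right)} \right)} = 112 \cdot 6 = 672$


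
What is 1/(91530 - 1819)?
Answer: 1/89711 ≈ 1.1147e-5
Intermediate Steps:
1/(91530 - 1819) = 1/89711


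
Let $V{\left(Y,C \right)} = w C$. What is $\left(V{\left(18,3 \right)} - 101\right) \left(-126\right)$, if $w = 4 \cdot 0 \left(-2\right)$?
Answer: $12726$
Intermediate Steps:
$w = 0$ ($w = 0 \left(-2\right) = 0$)
$V{\left(Y,C \right)} = 0$ ($V{\left(Y,C \right)} = 0 C = 0$)
$\left(V{\left(18,3 \right)} - 101\right) \left(-126\right) = \left(0 - 101\right) \left(-126\right) = \left(-101\right) \left(-126\right) = 12726$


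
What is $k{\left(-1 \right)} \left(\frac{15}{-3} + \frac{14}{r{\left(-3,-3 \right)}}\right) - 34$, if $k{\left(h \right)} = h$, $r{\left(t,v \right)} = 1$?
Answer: $-43$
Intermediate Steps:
$k{\left(-1 \right)} \left(\frac{15}{-3} + \frac{14}{r{\left(-3,-3 \right)}}\right) - 34 = - (\frac{15}{-3} + \frac{14}{1}) - 34 = - (15 \left(- \frac{1}{3}\right) + 14 \cdot 1) - 34 = - (-5 + 14) - 34 = \left(-1\right) 9 - 34 = -9 - 34 = -43$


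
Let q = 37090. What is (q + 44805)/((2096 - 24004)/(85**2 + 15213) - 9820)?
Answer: -918780005/110181534 ≈ -8.3388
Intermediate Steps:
(q + 44805)/((2096 - 24004)/(85**2 + 15213) - 9820) = (37090 + 44805)/((2096 - 24004)/(85**2 + 15213) - 9820) = 81895/(-21908/(7225 + 15213) - 9820) = 81895/(-21908/22438 - 9820) = 81895/(-21908*1/22438 - 9820) = 81895/(-10954/11219 - 9820) = 81895/(-110181534/11219) = 81895*(-11219/110181534) = -918780005/110181534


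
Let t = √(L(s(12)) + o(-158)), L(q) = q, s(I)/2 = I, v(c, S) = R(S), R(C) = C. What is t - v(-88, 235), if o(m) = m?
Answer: -235 + I*√134 ≈ -235.0 + 11.576*I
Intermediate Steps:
v(c, S) = S
s(I) = 2*I
t = I*√134 (t = √(2*12 - 158) = √(24 - 158) = √(-134) = I*√134 ≈ 11.576*I)
t - v(-88, 235) = I*√134 - 1*235 = I*√134 - 235 = -235 + I*√134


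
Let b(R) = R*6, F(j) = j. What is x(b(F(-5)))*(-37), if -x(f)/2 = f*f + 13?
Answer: 67562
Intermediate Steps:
b(R) = 6*R
x(f) = -26 - 2*f**2 (x(f) = -2*(f*f + 13) = -2*(f**2 + 13) = -2*(13 + f**2) = -26 - 2*f**2)
x(b(F(-5)))*(-37) = (-26 - 2*(6*(-5))**2)*(-37) = (-26 - 2*(-30)**2)*(-37) = (-26 - 2*900)*(-37) = (-26 - 1800)*(-37) = -1826*(-37) = 67562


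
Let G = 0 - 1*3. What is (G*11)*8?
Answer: -264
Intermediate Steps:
G = -3 (G = 0 - 3 = -3)
(G*11)*8 = -3*11*8 = -33*8 = -264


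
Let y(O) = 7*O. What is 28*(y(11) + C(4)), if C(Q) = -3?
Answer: 2072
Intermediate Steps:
28*(y(11) + C(4)) = 28*(7*11 - 3) = 28*(77 - 3) = 28*74 = 2072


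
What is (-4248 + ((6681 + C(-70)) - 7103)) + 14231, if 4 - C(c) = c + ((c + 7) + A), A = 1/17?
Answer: 164865/17 ≈ 9697.9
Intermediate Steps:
A = 1/17 ≈ 0.058824
C(c) = -52/17 - 2*c (C(c) = 4 - (c + ((c + 7) + 1/17)) = 4 - (c + ((7 + c) + 1/17)) = 4 - (c + (120/17 + c)) = 4 - (120/17 + 2*c) = 4 + (-120/17 - 2*c) = -52/17 - 2*c)
(-4248 + ((6681 + C(-70)) - 7103)) + 14231 = (-4248 + ((6681 + (-52/17 - 2*(-70))) - 7103)) + 14231 = (-4248 + ((6681 + (-52/17 + 140)) - 7103)) + 14231 = (-4248 + ((6681 + 2328/17) - 7103)) + 14231 = (-4248 + (115905/17 - 7103)) + 14231 = (-4248 - 4846/17) + 14231 = -77062/17 + 14231 = 164865/17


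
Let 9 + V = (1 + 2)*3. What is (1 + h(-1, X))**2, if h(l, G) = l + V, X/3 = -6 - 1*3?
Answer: 0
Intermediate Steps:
V = 0 (V = -9 + (1 + 2)*3 = -9 + 3*3 = -9 + 9 = 0)
X = -27 (X = 3*(-6 - 1*3) = 3*(-6 - 3) = 3*(-9) = -27)
h(l, G) = l (h(l, G) = l + 0 = l)
(1 + h(-1, X))**2 = (1 - 1)**2 = 0**2 = 0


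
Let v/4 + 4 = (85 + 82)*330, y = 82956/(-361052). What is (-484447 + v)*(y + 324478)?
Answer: -7732794593150425/90263 ≈ -8.5670e+10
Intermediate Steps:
y = -20739/90263 (y = 82956*(-1/361052) = -20739/90263 ≈ -0.22976)
v = 220424 (v = -16 + 4*((85 + 82)*330) = -16 + 4*(167*330) = -16 + 4*55110 = -16 + 220440 = 220424)
(-484447 + v)*(y + 324478) = (-484447 + 220424)*(-20739/90263 + 324478) = -264023*29288336975/90263 = -7732794593150425/90263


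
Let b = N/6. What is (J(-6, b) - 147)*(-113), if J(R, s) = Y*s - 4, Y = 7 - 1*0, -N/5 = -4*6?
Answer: 1243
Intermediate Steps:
N = 120 (N = -(-20)*6 = -5*(-24) = 120)
b = 20 (b = 120/6 = 120*(⅙) = 20)
Y = 7 (Y = 7 + 0 = 7)
J(R, s) = -4 + 7*s (J(R, s) = 7*s - 4 = -4 + 7*s)
(J(-6, b) - 147)*(-113) = ((-4 + 7*20) - 147)*(-113) = ((-4 + 140) - 147)*(-113) = (136 - 147)*(-113) = -11*(-113) = 1243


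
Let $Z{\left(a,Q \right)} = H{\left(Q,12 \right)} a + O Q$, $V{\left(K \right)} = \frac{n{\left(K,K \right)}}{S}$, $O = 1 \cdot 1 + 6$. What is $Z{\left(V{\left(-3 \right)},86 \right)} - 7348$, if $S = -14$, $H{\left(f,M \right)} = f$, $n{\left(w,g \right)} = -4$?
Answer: $- \frac{47050}{7} \approx -6721.4$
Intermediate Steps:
$O = 7$ ($O = 1 + 6 = 7$)
$V{\left(K \right)} = \frac{2}{7}$ ($V{\left(K \right)} = - \frac{4}{-14} = \left(-4\right) \left(- \frac{1}{14}\right) = \frac{2}{7}$)
$Z{\left(a,Q \right)} = 7 Q + Q a$ ($Z{\left(a,Q \right)} = Q a + 7 Q = 7 Q + Q a$)
$Z{\left(V{\left(-3 \right)},86 \right)} - 7348 = 86 \left(7 + \frac{2}{7}\right) - 7348 = 86 \cdot \frac{51}{7} - 7348 = \frac{4386}{7} - 7348 = - \frac{47050}{7}$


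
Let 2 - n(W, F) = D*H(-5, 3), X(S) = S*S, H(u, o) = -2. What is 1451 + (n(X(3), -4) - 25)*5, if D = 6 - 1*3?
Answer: 1366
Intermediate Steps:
D = 3 (D = 6 - 3 = 3)
X(S) = S²
n(W, F) = 8 (n(W, F) = 2 - 3*(-2) = 2 - 1*(-6) = 2 + 6 = 8)
1451 + (n(X(3), -4) - 25)*5 = 1451 + (8 - 25)*5 = 1451 - 17*5 = 1451 - 85 = 1366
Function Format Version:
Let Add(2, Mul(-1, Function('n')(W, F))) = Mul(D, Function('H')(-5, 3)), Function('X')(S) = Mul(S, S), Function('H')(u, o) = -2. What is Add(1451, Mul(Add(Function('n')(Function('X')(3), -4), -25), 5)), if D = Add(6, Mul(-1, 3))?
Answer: 1366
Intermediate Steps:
D = 3 (D = Add(6, -3) = 3)
Function('X')(S) = Pow(S, 2)
Function('n')(W, F) = 8 (Function('n')(W, F) = Add(2, Mul(-1, Mul(3, -2))) = Add(2, Mul(-1, -6)) = Add(2, 6) = 8)
Add(1451, Mul(Add(Function('n')(Function('X')(3), -4), -25), 5)) = Add(1451, Mul(Add(8, -25), 5)) = Add(1451, Mul(-17, 5)) = Add(1451, -85) = 1366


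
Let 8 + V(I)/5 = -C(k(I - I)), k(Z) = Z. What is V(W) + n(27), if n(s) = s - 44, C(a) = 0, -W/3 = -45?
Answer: -57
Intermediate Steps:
W = 135 (W = -3*(-45) = 135)
n(s) = -44 + s
V(I) = -40 (V(I) = -40 + 5*(-1*0) = -40 + 5*0 = -40 + 0 = -40)
V(W) + n(27) = -40 + (-44 + 27) = -40 - 17 = -57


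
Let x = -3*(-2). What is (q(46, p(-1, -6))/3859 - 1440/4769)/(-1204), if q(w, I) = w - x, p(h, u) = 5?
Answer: 191650/791353553 ≈ 0.00024218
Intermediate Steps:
x = 6
q(w, I) = -6 + w (q(w, I) = w - 1*6 = w - 6 = -6 + w)
(q(46, p(-1, -6))/3859 - 1440/4769)/(-1204) = ((-6 + 46)/3859 - 1440/4769)/(-1204) = (40*(1/3859) - 1440*1/4769)*(-1/1204) = (40/3859 - 1440/4769)*(-1/1204) = -5366200/18403571*(-1/1204) = 191650/791353553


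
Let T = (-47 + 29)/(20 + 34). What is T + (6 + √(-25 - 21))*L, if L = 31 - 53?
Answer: -397/3 - 22*I*√46 ≈ -132.33 - 149.21*I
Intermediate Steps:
T = -⅓ (T = -18/54 = -18*1/54 = -⅓ ≈ -0.33333)
L = -22
T + (6 + √(-25 - 21))*L = -⅓ + (6 + √(-25 - 21))*(-22) = -⅓ + (6 + √(-46))*(-22) = -⅓ + (6 + I*√46)*(-22) = -⅓ + (-132 - 22*I*√46) = -397/3 - 22*I*√46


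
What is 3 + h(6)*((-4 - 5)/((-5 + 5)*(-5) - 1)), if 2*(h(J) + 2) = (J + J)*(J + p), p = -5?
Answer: 39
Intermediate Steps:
h(J) = -2 + J*(-5 + J) (h(J) = -2 + ((J + J)*(J - 5))/2 = -2 + ((2*J)*(-5 + J))/2 = -2 + (2*J*(-5 + J))/2 = -2 + J*(-5 + J))
3 + h(6)*((-4 - 5)/((-5 + 5)*(-5) - 1)) = 3 + (-2 + 6**2 - 5*6)*((-4 - 5)/((-5 + 5)*(-5) - 1)) = 3 + (-2 + 36 - 30)*(-9/(0*(-5) - 1)) = 3 + 4*(-9/(0 - 1)) = 3 + 4*(-9/(-1)) = 3 + 4*(-9*(-1)) = 3 + 4*9 = 3 + 36 = 39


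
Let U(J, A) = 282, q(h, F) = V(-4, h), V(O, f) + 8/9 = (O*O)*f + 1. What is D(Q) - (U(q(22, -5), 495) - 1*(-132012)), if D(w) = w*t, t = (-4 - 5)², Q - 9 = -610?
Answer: -180975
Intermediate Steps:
V(O, f) = ⅑ + f*O² (V(O, f) = -8/9 + ((O*O)*f + 1) = -8/9 + (O²*f + 1) = -8/9 + (f*O² + 1) = -8/9 + (1 + f*O²) = ⅑ + f*O²)
Q = -601 (Q = 9 - 610 = -601)
q(h, F) = ⅑ + 16*h (q(h, F) = ⅑ + h*(-4)² = ⅑ + h*16 = ⅑ + 16*h)
t = 81 (t = (-9)² = 81)
D(w) = 81*w (D(w) = w*81 = 81*w)
D(Q) - (U(q(22, -5), 495) - 1*(-132012)) = 81*(-601) - (282 - 1*(-132012)) = -48681 - (282 + 132012) = -48681 - 1*132294 = -48681 - 132294 = -180975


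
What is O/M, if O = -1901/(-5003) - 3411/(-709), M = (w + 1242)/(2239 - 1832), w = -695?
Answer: 7494108094/1940278469 ≈ 3.8624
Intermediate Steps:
M = 547/407 (M = (-695 + 1242)/(2239 - 1832) = 547/407 ≈ 1.3440)
O = 18413042/3547127 (O = -1901*(-1/5003) - 3411*(-1/709) = 1901/5003 + 3411/709 = 18413042/3547127 ≈ 5.1910)
O/M = 18413042/(3547127*(547/407)) = (18413042/3547127)*(407/547) = 7494108094/1940278469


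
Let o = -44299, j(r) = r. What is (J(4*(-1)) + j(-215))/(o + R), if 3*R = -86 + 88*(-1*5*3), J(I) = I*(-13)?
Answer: 489/134303 ≈ 0.0036410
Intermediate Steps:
J(I) = -13*I
R = -1406/3 (R = (-86 + 88*(-1*5*3))/3 = (-86 + 88*(-5*3))/3 = (-86 + 88*(-15))/3 = (-86 - 1320)/3 = (1/3)*(-1406) = -1406/3 ≈ -468.67)
(J(4*(-1)) + j(-215))/(o + R) = (-52*(-1) - 215)/(-44299 - 1406/3) = (-13*(-4) - 215)/(-134303/3) = (52 - 215)*(-3/134303) = -163*(-3/134303) = 489/134303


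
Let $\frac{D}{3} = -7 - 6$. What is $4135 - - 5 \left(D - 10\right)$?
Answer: $3890$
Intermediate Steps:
$D = -39$ ($D = 3 \left(-7 - 6\right) = 3 \left(-13\right) = -39$)
$4135 - - 5 \left(D - 10\right) = 4135 - - 5 \left(-39 - 10\right) = 4135 - \left(-5\right) \left(-49\right) = 4135 - 245 = 3890$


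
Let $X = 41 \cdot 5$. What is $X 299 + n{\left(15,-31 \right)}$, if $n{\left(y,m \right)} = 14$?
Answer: $61309$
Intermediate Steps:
$X = 205$
$X 299 + n{\left(15,-31 \right)} = 205 \cdot 299 + 14 = 61295 + 14 = 61309$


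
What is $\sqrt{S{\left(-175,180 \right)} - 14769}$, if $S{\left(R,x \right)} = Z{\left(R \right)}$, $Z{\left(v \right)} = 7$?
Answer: $11 i \sqrt{122} \approx 121.5 i$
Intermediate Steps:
$S{\left(R,x \right)} = 7$
$\sqrt{S{\left(-175,180 \right)} - 14769} = \sqrt{7 - 14769} = \sqrt{-14762} = 11 i \sqrt{122}$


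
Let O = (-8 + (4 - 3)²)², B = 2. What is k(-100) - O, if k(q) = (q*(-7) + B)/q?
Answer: -2801/50 ≈ -56.020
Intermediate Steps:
O = 49 (O = (-8 + 1²)² = (-8 + 1)² = (-7)² = 49)
k(q) = (2 - 7*q)/q (k(q) = (q*(-7) + 2)/q = (-7*q + 2)/q = (2 - 7*q)/q)
k(-100) - O = (-7 + 2/(-100)) - 1*49 = (-7 + 2*(-1/100)) - 49 = (-7 - 1/50) - 49 = -351/50 - 49 = -2801/50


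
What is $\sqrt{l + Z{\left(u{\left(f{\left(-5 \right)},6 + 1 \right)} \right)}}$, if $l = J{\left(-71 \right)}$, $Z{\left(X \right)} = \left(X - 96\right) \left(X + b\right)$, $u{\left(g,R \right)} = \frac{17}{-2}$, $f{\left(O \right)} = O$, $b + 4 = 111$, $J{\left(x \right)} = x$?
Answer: $\frac{i \sqrt{41457}}{2} \approx 101.8 i$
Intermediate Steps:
$b = 107$ ($b = -4 + 111 = 107$)
$u{\left(g,R \right)} = - \frac{17}{2}$ ($u{\left(g,R \right)} = 17 \left(- \frac{1}{2}\right) = - \frac{17}{2}$)
$Z{\left(X \right)} = \left(-96 + X\right) \left(107 + X\right)$ ($Z{\left(X \right)} = \left(X - 96\right) \left(X + 107\right) = \left(-96 + X\right) \left(107 + X\right)$)
$l = -71$
$\sqrt{l + Z{\left(u{\left(f{\left(-5 \right)},6 + 1 \right)} \right)}} = \sqrt{-71 + \left(-10272 + \left(- \frac{17}{2}\right)^{2} + 11 \left(- \frac{17}{2}\right)\right)} = \sqrt{-71 - \frac{41173}{4}} = \sqrt{- \frac{41457}{4}} = \frac{i \sqrt{41457}}{2}$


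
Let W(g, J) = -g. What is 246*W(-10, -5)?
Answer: 2460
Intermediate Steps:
246*W(-10, -5) = 246*(-1*(-10)) = 246*10 = 2460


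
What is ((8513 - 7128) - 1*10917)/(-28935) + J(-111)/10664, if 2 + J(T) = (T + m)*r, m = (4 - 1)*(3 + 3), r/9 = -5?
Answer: 222684353/308562840 ≈ 0.72168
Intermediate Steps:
r = -45 (r = 9*(-5) = -45)
m = 18 (m = 3*6 = 18)
J(T) = -812 - 45*T (J(T) = -2 + (T + 18)*(-45) = -2 + (18 + T)*(-45) = -2 + (-810 - 45*T) = -812 - 45*T)
((8513 - 7128) - 1*10917)/(-28935) + J(-111)/10664 = ((8513 - 7128) - 1*10917)/(-28935) + (-812 - 45*(-111))/10664 = (1385 - 10917)*(-1/28935) + (-812 + 4995)*(1/10664) = -9532*(-1/28935) + 4183*(1/10664) = 9532/28935 + 4183/10664 = 222684353/308562840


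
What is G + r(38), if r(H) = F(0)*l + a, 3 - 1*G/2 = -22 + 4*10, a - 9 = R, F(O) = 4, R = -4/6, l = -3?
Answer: -101/3 ≈ -33.667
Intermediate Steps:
R = -⅔ (R = -4*⅙ = -⅔ ≈ -0.66667)
a = 25/3 (a = 9 - ⅔ = 25/3 ≈ 8.3333)
G = -30 (G = 6 - 2*(-22 + 4*10) = 6 - 2*(-22 + 40) = 6 - 2*18 = 6 - 36 = -30)
r(H) = -11/3 (r(H) = 4*(-3) + 25/3 = -12 + 25/3 = -11/3)
G + r(38) = -30 - 11/3 = -101/3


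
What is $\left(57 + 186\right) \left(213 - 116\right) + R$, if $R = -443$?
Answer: $23128$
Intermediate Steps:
$\left(57 + 186\right) \left(213 - 116\right) + R = \left(57 + 186\right) \left(213 - 116\right) - 443 = 243 \cdot 97 - 443 = 23571 - 443 = 23128$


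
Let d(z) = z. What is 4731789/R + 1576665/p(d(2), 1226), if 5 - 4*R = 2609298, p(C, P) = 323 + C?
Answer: 821565924429/169604045 ≈ 4844.0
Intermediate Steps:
R = -2609293/4 (R = 5/4 - ¼*2609298 = 5/4 - 1304649/2 = -2609293/4 ≈ -6.5232e+5)
4731789/R + 1576665/p(d(2), 1226) = 4731789/(-2609293/4) + 1576665/(323 + 2) = 4731789*(-4/2609293) + 1576665/325 = -18927156/2609293 + 1576665*(1/325) = -18927156/2609293 + 315333/65 = 821565924429/169604045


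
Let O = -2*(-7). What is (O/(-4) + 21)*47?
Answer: 1645/2 ≈ 822.50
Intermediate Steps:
O = 14
(O/(-4) + 21)*47 = (14/(-4) + 21)*47 = (14*(-¼) + 21)*47 = (-7/2 + 21)*47 = (35/2)*47 = 1645/2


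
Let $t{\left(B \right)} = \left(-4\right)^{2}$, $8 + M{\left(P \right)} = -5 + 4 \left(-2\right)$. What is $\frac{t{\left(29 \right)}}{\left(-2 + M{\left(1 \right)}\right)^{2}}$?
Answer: $\frac{16}{529} \approx 0.030246$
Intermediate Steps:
$M{\left(P \right)} = -21$ ($M{\left(P \right)} = -8 + \left(-5 + 4 \left(-2\right)\right) = -8 - 13 = -21$)
$t{\left(B \right)} = 16$
$\frac{t{\left(29 \right)}}{\left(-2 + M{\left(1 \right)}\right)^{2}} = \frac{16}{\left(-2 - 21\right)^{2}} = \frac{16}{\left(-23\right)^{2}} = \frac{16}{529}$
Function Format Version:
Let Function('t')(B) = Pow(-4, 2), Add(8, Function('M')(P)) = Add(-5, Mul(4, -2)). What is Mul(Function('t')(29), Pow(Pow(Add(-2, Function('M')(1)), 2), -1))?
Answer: Rational(16, 529) ≈ 0.030246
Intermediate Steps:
Function('M')(P) = -21 (Function('M')(P) = Add(-8, Add(-5, Mul(4, -2))) = Add(-8, Add(-5, -8)) = Add(-8, -13) = -21)
Function('t')(B) = 16
Mul(Function('t')(29), Pow(Pow(Add(-2, Function('M')(1)), 2), -1)) = Mul(16, Pow(Pow(Add(-2, -21), 2), -1)) = Mul(16, Pow(Pow(-23, 2), -1)) = Mul(16, Pow(529, -1)) = Mul(16, Rational(1, 529)) = Rational(16, 529)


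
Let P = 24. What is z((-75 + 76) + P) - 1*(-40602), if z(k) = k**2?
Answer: 41227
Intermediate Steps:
z((-75 + 76) + P) - 1*(-40602) = ((-75 + 76) + 24)**2 - 1*(-40602) = (1 + 24)**2 + 40602 = 25**2 + 40602 = 625 + 40602 = 41227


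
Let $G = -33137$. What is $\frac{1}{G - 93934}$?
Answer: $- \frac{1}{127071} \approx -7.8696 \cdot 10^{-6}$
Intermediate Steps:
$\frac{1}{G - 93934} = \frac{1}{-33137 - 93934} = \frac{1}{-127071} = - \frac{1}{127071}$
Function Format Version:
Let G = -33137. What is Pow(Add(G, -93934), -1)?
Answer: Rational(-1, 127071) ≈ -7.8696e-6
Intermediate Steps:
Pow(Add(G, -93934), -1) = Pow(Add(-33137, -93934), -1) = Pow(-127071, -1) = Rational(-1, 127071)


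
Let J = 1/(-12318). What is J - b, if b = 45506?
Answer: -560542909/12318 ≈ -45506.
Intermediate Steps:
J = -1/12318 ≈ -8.1182e-5
J - b = -1/12318 - 1*45506 = -1/12318 - 45506 = -560542909/12318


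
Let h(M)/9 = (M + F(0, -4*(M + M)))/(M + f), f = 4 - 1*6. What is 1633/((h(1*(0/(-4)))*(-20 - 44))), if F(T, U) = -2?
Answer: -1633/576 ≈ -2.8351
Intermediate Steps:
f = -2 (f = 4 - 6 = -2)
h(M) = 9 (h(M) = 9*((M - 2)/(M - 2)) = 9*((-2 + M)/(-2 + M)) = 9*1 = 9)
1633/((h(1*(0/(-4)))*(-20 - 44))) = 1633/((9*(-20 - 44))) = 1633/((9*(-64))) = 1633/(-576) = 1633*(-1/576) = -1633/576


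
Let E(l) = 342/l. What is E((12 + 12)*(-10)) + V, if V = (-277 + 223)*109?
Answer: -235497/40 ≈ -5887.4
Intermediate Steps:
V = -5886 (V = -54*109 = -5886)
E((12 + 12)*(-10)) + V = 342/(((12 + 12)*(-10))) - 5886 = 342/((24*(-10))) - 5886 = 342/(-240) - 5886 = 342*(-1/240) - 5886 = -57/40 - 5886 = -235497/40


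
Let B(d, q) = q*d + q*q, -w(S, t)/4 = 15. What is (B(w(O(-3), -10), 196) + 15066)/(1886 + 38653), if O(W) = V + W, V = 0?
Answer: 41722/40539 ≈ 1.0292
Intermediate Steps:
O(W) = W (O(W) = 0 + W = W)
w(S, t) = -60 (w(S, t) = -4*15 = -60)
B(d, q) = q² + d*q (B(d, q) = d*q + q² = q² + d*q)
(B(w(O(-3), -10), 196) + 15066)/(1886 + 38653) = (196*(-60 + 196) + 15066)/(1886 + 38653) = (196*136 + 15066)/40539 = (26656 + 15066)*(1/40539) = 41722*(1/40539) = 41722/40539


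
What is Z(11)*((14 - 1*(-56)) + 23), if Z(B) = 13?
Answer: 1209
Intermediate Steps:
Z(11)*((14 - 1*(-56)) + 23) = 13*((14 - 1*(-56)) + 23) = 13*((14 + 56) + 23) = 13*(70 + 23) = 13*93 = 1209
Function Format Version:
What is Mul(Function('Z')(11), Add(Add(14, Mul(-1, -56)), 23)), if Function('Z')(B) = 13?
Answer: 1209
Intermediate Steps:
Mul(Function('Z')(11), Add(Add(14, Mul(-1, -56)), 23)) = Mul(13, Add(Add(14, Mul(-1, -56)), 23)) = Mul(13, Add(Add(14, 56), 23)) = Mul(13, Add(70, 23)) = Mul(13, 93) = 1209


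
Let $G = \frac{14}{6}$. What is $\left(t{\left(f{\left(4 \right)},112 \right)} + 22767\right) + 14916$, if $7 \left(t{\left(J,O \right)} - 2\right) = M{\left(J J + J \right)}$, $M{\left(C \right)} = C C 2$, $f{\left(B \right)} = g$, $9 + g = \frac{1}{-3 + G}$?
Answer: $\frac{324223}{8} \approx 40528.0$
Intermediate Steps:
$G = \frac{7}{3}$ ($G = 14 \cdot \frac{1}{6} = \frac{7}{3} \approx 2.3333$)
$g = - \frac{21}{2}$ ($g = -9 + \frac{1}{-3 + \frac{7}{3}} = -9 + \frac{1}{- \frac{2}{3}} = -9 - \frac{3}{2} = - \frac{21}{2} \approx -10.5$)
$f{\left(B \right)} = - \frac{21}{2}$
$M{\left(C \right)} = 2 C^{2}$ ($M{\left(C \right)} = C^{2} \cdot 2 = 2 C^{2}$)
$t{\left(J,O \right)} = 2 + \frac{2 \left(J + J^{2}\right)^{2}}{7}$ ($t{\left(J,O \right)} = 2 + \frac{2 \left(J J + J\right)^{2}}{7} = 2 + \frac{2 \left(J^{2} + J\right)^{2}}{7} = 2 + \frac{2 \left(J + J^{2}\right)^{2}}{7}$)
$\left(t{\left(f{\left(4 \right)},112 \right)} + 22767\right) + 14916 = \left(\left(2 + \frac{2 \left(- \frac{21}{2}\right)^{2} \left(1 - \frac{21}{2}\right)^{2}}{7}\right) + 22767\right) + 14916 = \left(\left(2 + \frac{2}{7} \cdot \frac{441}{4} \left(- \frac{19}{2}\right)^{2}\right) + 22767\right) + 14916 = \left(\left(2 + \frac{2}{7} \cdot \frac{441}{4} \cdot \frac{361}{4}\right) + 22767\right) + 14916 = \left(\left(2 + \frac{22743}{8}\right) + 22767\right) + 14916 = \left(\frac{22759}{8} + 22767\right) + 14916 = \frac{204895}{8} + 14916 = \frac{324223}{8}$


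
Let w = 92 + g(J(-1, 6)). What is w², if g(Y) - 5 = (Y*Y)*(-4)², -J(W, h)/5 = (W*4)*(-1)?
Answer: 42211009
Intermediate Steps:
J(W, h) = 20*W (J(W, h) = -5*W*4*(-1) = -5*4*W*(-1) = -(-20)*W = 20*W)
g(Y) = 5 + 16*Y² (g(Y) = 5 + (Y*Y)*(-4)² = 5 + Y²*16 = 5 + 16*Y²)
w = 6497 (w = 92 + (5 + 16*(20*(-1))²) = 92 + (5 + 16*(-20)²) = 92 + (5 + 16*400) = 92 + (5 + 6400) = 92 + 6405 = 6497)
w² = 6497² = 42211009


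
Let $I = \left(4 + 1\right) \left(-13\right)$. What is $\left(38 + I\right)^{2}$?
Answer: $729$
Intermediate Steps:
$I = -65$ ($I = 5 \left(-13\right) = -65$)
$\left(38 + I\right)^{2} = \left(38 - 65\right)^{2} = \left(-27\right)^{2} = 729$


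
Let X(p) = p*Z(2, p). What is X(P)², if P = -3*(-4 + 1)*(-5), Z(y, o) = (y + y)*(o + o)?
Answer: 262440000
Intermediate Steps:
Z(y, o) = 4*o*y (Z(y, o) = (2*y)*(2*o) = 4*o*y)
P = -45 (P = -(-9)*(-5) = -3*15 = -45)
X(p) = 8*p² (X(p) = p*(4*p*2) = p*(8*p) = 8*p²)
X(P)² = (8*(-45)²)² = (8*2025)² = 16200² = 262440000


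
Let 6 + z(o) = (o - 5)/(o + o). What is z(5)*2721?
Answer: -16326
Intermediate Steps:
z(o) = -6 + (-5 + o)/(2*o) (z(o) = -6 + (o - 5)/(o + o) = -6 + (-5 + o)/((2*o)) = -6 + (-5 + o)*(1/(2*o)) = -6 + (-5 + o)/(2*o))
z(5)*2721 = ((½)*(-5 - 11*5)/5)*2721 = ((½)*(⅕)*(-5 - 55))*2721 = ((½)*(⅕)*(-60))*2721 = -6*2721 = -16326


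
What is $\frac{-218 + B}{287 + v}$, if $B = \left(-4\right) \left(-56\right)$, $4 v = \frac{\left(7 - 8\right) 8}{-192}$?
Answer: $\frac{576}{27553} \approx 0.020905$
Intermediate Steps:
$v = \frac{1}{96}$ ($v = \frac{\left(7 - 8\right) 8 \frac{1}{-192}}{4} = \frac{\left(-1\right) 8 \left(- \frac{1}{192}\right)}{4} = \frac{\left(-8\right) \left(- \frac{1}{192}\right)}{4} = \frac{1}{4} \cdot \frac{1}{24} = \frac{1}{96} \approx 0.010417$)
$B = 224$
$\frac{-218 + B}{287 + v} = \frac{-218 + 224}{287 + \frac{1}{96}} = \frac{6}{\frac{27553}{96}} = 6 \cdot \frac{96}{27553} = \frac{576}{27553}$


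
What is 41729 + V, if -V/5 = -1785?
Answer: 50654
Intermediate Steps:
V = 8925 (V = -5*(-1785) = 8925)
41729 + V = 41729 + 8925 = 50654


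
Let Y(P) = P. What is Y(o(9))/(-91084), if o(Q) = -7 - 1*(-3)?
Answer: 1/22771 ≈ 4.3916e-5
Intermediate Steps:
o(Q) = -4 (o(Q) = -7 + 3 = -4)
Y(o(9))/(-91084) = -4/(-91084) = -4*(-1/91084) = 1/22771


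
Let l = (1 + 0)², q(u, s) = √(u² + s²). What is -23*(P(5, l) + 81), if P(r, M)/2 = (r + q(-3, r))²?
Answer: -4577 - 460*√34 ≈ -7259.2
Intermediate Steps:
q(u, s) = √(s² + u²)
l = 1 (l = 1² = 1)
P(r, M) = 2*(r + √(9 + r²))² (P(r, M) = 2*(r + √(r² + (-3)²))² = 2*(r + √(r² + 9))² = 2*(r + √(9 + r²))²)
-23*(P(5, l) + 81) = -23*(2*(5 + √(9 + 5²))² + 81) = -23*(2*(5 + √(9 + 25))² + 81) = -23*(2*(5 + √34)² + 81) = -23*(81 + 2*(5 + √34)²) = -1863 - 46*(5 + √34)²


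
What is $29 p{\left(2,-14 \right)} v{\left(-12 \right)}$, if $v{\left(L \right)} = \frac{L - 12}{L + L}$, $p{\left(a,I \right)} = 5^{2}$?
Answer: $725$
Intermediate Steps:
$p{\left(a,I \right)} = 25$
$v{\left(L \right)} = \frac{-12 + L}{2 L}$
$29 p{\left(2,-14 \right)} v{\left(-12 \right)} = 29 \cdot 25 \frac{-12 - 12}{2 \left(-12\right)} = 725 \cdot \frac{1}{2} \left(- \frac{1}{12}\right) \left(-24\right) = 725 \cdot 1 = 725$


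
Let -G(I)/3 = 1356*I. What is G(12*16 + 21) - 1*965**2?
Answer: -1797709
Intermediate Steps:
G(I) = -4068*I
G(12*16 + 21) - 1*965**2 = -4068*(12*16 + 21) - 1*965**2 = -4068*(192 + 21) - 1*931225 = -4068*213 - 931225 = -866484 - 931225 = -1797709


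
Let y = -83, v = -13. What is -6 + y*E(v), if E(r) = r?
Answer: 1073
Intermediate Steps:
-6 + y*E(v) = -6 - 83*(-13) = -6 + 1079 = 1073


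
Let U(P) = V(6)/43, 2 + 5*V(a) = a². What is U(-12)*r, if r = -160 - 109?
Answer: -9146/215 ≈ -42.540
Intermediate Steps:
V(a) = -⅖ + a²/5
U(P) = 34/215 (U(P) = (-⅖ + (⅕)*6²)/43 = (-⅖ + (⅕)*36)*(1/43) = (-⅖ + 36/5)*(1/43) = (34/5)*(1/43) = 34/215)
r = -269
U(-12)*r = (34/215)*(-269) = -9146/215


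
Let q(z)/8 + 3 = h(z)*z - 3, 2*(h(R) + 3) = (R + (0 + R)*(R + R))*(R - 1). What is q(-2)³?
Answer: 2985984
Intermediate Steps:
h(R) = -3 + (-1 + R)*(R + 2*R²)/2 (h(R) = -3 + ((R + (0 + R)*(R + R))*(R - 1))/2 = -3 + ((R + R*(2*R))*(-1 + R))/2 = -3 + ((R + 2*R²)*(-1 + R))/2 = -3 + ((-1 + R)*(R + 2*R²))/2 = -3 + (-1 + R)*(R + 2*R²)/2)
q(z) = -48 + 8*z*(-3 + z³ - z/2 - z²/2) (q(z) = -24 + 8*((-3 + z³ - z/2 - z²/2)*z - 3) = -24 + 8*(z*(-3 + z³ - z/2 - z²/2) - 3) = -24 + 8*(-3 + z*(-3 + z³ - z/2 - z²/2)) = -24 + (-24 + 8*z*(-3 + z³ - z/2 - z²/2)) = -48 + 8*z*(-3 + z³ - z/2 - z²/2))
q(-2)³ = (-48 - 4*(-2)*(6 - 2 + (-2)² - 2*(-2)³))³ = (-48 - 4*(-2)*(6 - 2 + 4 - 2*(-8)))³ = (-48 - 4*(-2)*(6 - 2 + 4 + 16))³ = (-48 - 4*(-2)*24)³ = (-48 + 192)³ = 144³ = 2985984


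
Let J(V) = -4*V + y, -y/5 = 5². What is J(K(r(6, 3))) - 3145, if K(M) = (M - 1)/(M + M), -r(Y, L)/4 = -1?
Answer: -6543/2 ≈ -3271.5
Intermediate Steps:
r(Y, L) = 4 (r(Y, L) = -4*(-1) = 4)
K(M) = (-1 + M)/(2*M) (K(M) = (-1 + M)/((2*M)) = (-1 + M)*(1/(2*M)) = (-1 + M)/(2*M))
y = -125 (y = -5*5² = -5*25 = -125)
J(V) = -125 - 4*V (J(V) = -4*V - 125 = -125 - 4*V)
J(K(r(6, 3))) - 3145 = (-125 - 2*(-1 + 4)/4) - 3145 = (-125 - 2*3/4) - 3145 = (-125 - 4*3/8) - 3145 = (-125 - 3/2) - 3145 = -253/2 - 3145 = -6543/2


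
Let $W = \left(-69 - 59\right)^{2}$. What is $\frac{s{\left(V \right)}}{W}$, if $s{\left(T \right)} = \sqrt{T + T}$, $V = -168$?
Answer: $\frac{i \sqrt{21}}{4096} \approx 0.0011188 i$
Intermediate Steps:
$W = 16384$ ($W = \left(-128\right)^{2} = 16384$)
$s{\left(T \right)} = \sqrt{2} \sqrt{T}$ ($s{\left(T \right)} = \sqrt{2 T} = \sqrt{2} \sqrt{T}$)
$\frac{s{\left(V \right)}}{W} = \frac{\sqrt{2} \sqrt{-168}}{16384} = \sqrt{2} \cdot 2 i \sqrt{42} \cdot \frac{1}{16384} = 4 i \sqrt{21} \cdot \frac{1}{16384} = \frac{i \sqrt{21}}{4096}$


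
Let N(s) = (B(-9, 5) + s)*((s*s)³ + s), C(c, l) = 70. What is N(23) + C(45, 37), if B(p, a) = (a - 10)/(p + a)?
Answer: 3589870936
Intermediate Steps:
B(p, a) = (-10 + a)/(a + p)
N(s) = (5/4 + s)*(s + s⁶) (N(s) = ((-10 + 5)/(5 - 9) + s)*((s*s)³ + s) = (-5/(-4) + s)*((s²)³ + s) = (-¼*(-5) + s)*(s⁶ + s) = (5/4 + s)*(s + s⁶))
N(23) + C(45, 37) = (¼)*23*(5 + 4*23 + 4*23⁶ + 5*23⁵) + 70 = (¼)*23*(5 + 92 + 4*148035889 + 5*6436343) + 70 = (¼)*23*(5 + 92 + 592143556 + 32181715) + 70 = (¼)*23*624325368 + 70 = 3589870866 + 70 = 3589870936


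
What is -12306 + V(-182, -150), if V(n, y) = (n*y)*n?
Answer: -4980906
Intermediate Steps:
V(n, y) = y*n²
-12306 + V(-182, -150) = -12306 - 150*(-182)² = -12306 - 150*33124 = -12306 - 4968600 = -4980906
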